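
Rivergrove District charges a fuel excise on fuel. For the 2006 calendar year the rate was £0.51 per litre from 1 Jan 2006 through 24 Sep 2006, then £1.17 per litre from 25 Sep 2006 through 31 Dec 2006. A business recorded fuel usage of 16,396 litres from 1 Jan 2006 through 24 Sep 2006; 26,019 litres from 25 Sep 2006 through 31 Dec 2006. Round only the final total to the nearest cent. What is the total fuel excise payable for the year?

1 Jan – 24 Sep 2006: 16,396 litres at £0.51/litre → £8361.96
25 Sep – 31 Dec 2006: 26,019 litres at £1.17/litre → £30442.23

£38804.19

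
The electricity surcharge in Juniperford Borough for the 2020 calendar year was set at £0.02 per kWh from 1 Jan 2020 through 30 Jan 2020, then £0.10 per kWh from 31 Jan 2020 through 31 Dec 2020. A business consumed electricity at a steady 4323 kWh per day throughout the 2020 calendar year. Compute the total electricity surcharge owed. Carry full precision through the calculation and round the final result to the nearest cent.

£147,846.60

1 Jan – 30 Jan 2020: 30 days × 4323 kWh/day = 129,690 kWh at £0.02/kWh → £2,593.80
31 Jan – 31 Dec 2020: 336 days × 4323 kWh/day = 1,452,528 kWh at £0.10/kWh → £145,252.80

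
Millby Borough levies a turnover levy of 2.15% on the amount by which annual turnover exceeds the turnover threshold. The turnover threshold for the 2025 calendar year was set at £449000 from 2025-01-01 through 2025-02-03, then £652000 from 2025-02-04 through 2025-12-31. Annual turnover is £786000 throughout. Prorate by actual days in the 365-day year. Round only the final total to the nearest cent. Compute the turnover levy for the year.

2025-01-01 to 2025-02-03: 34 days, exemption £449000 → (£786000 − £449000) × 2.15% × 34/365 = £674.9233
2025-02-04 to 2025-12-31: 331 days, exemption £652000 → (£786000 − £652000) × 2.15% × 331/365 = £2612.6329
Total = £3287.5562

£3287.56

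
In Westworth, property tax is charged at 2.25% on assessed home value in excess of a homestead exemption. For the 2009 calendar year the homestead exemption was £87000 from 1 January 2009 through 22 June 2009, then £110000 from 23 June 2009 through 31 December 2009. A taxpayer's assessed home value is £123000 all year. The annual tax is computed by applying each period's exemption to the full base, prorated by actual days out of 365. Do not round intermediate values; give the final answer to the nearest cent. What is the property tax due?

£537.78

1 January – 22 June 2009: 173 days, exemption £87000 → (£123000 − £87000) × 2.25% × 173/365 = £383.9178
23 June – 31 December 2009: 192 days, exemption £110000 → (£123000 − £110000) × 2.25% × 192/365 = £153.8630
Total = £537.7808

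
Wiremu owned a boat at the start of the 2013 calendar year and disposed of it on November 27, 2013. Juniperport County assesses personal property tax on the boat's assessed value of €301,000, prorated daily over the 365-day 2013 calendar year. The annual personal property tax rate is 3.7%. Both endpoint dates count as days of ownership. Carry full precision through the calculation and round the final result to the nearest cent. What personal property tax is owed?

€10,099.58

Days held (January 1 – November 27, 2013): 331 out of 365
Tax = €301,000 × 3.7% × 331/365 = €10,099.5808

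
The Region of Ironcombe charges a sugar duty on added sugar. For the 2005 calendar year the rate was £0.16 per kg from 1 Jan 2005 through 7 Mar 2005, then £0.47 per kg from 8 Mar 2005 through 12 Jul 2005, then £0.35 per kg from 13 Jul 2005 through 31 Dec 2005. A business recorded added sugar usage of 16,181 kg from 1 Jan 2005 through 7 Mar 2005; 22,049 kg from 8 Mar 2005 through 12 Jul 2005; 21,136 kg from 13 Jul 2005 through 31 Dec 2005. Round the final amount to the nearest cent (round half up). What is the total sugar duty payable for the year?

1 Jan – 7 Mar 2005: 16,181 kg at £0.16/kg → £2588.96
8 Mar – 12 Jul 2005: 22,049 kg at £0.47/kg → £10363.03
13 Jul – 31 Dec 2005: 21,136 kg at £0.35/kg → £7397.60

£20349.59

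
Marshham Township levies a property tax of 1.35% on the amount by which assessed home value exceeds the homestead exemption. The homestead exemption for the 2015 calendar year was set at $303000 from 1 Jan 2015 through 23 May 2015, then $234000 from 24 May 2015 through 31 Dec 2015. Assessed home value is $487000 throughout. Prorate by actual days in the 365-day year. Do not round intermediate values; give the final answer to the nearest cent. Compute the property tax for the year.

1 Jan – 23 May 2015: 143 days, exemption $303000 → ($487000 − $303000) × 1.35% × 143/365 = $973.1836
24 May – 31 Dec 2015: 222 days, exemption $234000 → ($487000 − $234000) × 1.35% × 222/365 = $2077.3726
Total = $3050.5562

$3050.56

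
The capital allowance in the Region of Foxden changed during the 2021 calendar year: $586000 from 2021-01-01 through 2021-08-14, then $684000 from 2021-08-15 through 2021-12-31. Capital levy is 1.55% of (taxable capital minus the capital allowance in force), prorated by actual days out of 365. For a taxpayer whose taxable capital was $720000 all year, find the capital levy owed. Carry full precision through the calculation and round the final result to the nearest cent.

$1498.53

2021-01-01 to 2021-08-14: 226 days, exemption $586000 → ($720000 − $586000) × 1.55% × 226/365 = $1286.0329
2021-08-15 to 2021-12-31: 139 days, exemption $684000 → ($720000 − $684000) × 1.55% × 139/365 = $212.4986
Total = $1498.5315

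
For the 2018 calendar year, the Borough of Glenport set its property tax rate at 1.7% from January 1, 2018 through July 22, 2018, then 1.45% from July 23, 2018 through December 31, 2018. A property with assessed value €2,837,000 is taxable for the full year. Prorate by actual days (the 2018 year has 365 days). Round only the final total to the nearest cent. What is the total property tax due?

January 1 – July 22, 2018: 203 days at 1.7% → €2,837,000 × 1.7% × 203/365 = €26,823.2521
July 23 – December 31, 2018: 162 days at 1.45% → €2,837,000 × 1.45% × 162/365 = €18,257.8438
Total = €45,081.0959

€45,081.10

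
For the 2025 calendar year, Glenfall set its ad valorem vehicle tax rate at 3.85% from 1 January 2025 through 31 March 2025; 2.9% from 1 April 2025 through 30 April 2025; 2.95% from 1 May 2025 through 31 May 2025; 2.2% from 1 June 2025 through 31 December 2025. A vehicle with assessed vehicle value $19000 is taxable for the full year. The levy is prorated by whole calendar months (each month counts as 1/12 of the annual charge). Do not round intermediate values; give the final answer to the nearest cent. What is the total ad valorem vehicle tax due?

$519.33

1 January – 31 March 2025: 3 months at 3.85% → $19000 × 3.85% × 3/12 = $182.8750
1 April – 30 April 2025: 1 month at 2.9% → $19000 × 2.9% × 1/12 = $45.9167
1 May – 31 May 2025: 1 month at 2.95% → $19000 × 2.95% × 1/12 = $46.7083
1 June – 31 December 2025: 7 months at 2.2% → $19000 × 2.2% × 7/12 = $243.8333
Total = $519.3333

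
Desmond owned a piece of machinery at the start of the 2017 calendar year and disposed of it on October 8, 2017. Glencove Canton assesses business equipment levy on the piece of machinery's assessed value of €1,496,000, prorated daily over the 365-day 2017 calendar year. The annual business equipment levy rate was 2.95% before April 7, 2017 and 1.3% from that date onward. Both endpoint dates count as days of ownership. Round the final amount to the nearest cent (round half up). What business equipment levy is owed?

€21,464.53

January 1 – April 6, 2017: 96 days at 2.95% → €1,496,000 × 2.95% × 96/365 = €11,607.3205
April 7 – October 8, 2017: 185 days at 1.3% → €1,496,000 × 1.3% × 185/365 = €9,857.2055
Total = €21,464.5260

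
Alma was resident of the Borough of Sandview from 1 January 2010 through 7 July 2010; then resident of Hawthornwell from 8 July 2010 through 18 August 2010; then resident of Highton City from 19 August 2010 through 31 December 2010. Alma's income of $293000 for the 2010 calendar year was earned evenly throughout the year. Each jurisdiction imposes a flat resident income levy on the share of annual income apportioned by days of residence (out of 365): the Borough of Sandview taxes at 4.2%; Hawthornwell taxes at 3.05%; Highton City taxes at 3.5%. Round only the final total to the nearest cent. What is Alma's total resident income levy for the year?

The Borough of Sandview, 1 January – 7 July 2010: 188 days → $293000 × 4.2% × 188/365 = $6338.4329
Hawthornwell, 8 July – 18 August 2010: 42 days → $293000 × 3.05% × 42/365 = $1028.3096
Highton City, 19 August – 31 December 2010: 135 days → $293000 × 3.5% × 135/365 = $3792.9452
Total = $11159.6877

$11159.69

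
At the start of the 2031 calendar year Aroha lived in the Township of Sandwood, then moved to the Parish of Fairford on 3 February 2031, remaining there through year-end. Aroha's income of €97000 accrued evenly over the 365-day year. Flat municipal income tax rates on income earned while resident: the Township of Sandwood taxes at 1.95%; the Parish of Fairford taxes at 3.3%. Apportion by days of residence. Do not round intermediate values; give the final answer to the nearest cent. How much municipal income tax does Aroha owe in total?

The Township of Sandwood, 1 January – 2 February 2031: 33 days → €97000 × 1.95% × 33/365 = €171.0123
The Parish of Fairford, 3 February – 31 December 2031: 332 days → €97000 × 3.3% × 332/365 = €2911.5945
Total = €3082.6068

€3082.61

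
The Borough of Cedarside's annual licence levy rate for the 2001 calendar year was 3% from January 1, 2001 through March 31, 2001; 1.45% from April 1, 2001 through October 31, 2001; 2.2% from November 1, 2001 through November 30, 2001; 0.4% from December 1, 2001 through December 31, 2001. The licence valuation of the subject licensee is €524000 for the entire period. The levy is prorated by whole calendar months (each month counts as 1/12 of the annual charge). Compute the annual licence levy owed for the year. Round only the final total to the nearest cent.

€9497.50

January 1 – March 31, 2001: 3 months at 3% → €524000 × 3% × 3/12 = €3930.0000
April 1 – October 31, 2001: 7 months at 1.45% → €524000 × 1.45% × 7/12 = €4432.1667
November 1 – November 30, 2001: 1 month at 2.2% → €524000 × 2.2% × 1/12 = €960.6667
December 1 – December 31, 2001: 1 month at 0.4% → €524000 × 0.4% × 1/12 = €174.6667
Total = €9497.5000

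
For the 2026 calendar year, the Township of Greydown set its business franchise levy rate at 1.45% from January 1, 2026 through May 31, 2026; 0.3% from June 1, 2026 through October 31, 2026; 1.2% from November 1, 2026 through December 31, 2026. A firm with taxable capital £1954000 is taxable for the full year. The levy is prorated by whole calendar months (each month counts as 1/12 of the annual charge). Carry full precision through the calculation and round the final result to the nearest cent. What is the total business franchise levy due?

January 1 – May 31, 2026: 5 months at 1.45% → £1954000 × 1.45% × 5/12 = £11805.4167
June 1 – October 31, 2026: 5 months at 0.3% → £1954000 × 0.3% × 5/12 = £2442.5000
November 1 – December 31, 2026: 2 months at 1.2% → £1954000 × 1.2% × 2/12 = £3908.0000
Total = £18155.9167

£18155.92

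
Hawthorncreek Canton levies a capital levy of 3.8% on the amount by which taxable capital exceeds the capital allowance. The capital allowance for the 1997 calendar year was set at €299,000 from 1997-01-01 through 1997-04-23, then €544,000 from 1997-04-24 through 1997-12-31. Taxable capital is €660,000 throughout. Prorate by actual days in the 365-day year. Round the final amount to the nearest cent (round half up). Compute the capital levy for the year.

1997-01-01 to 1997-04-23: 113 days, exemption €299,000 → (€660,000 − €299,000) × 3.8% × 113/365 = €4,246.9425
1997-04-24 to 1997-12-31: 252 days, exemption €544,000 → (€660,000 − €544,000) × 3.8% × 252/365 = €3,043.3315
Total = €7,290.2740

€7,290.27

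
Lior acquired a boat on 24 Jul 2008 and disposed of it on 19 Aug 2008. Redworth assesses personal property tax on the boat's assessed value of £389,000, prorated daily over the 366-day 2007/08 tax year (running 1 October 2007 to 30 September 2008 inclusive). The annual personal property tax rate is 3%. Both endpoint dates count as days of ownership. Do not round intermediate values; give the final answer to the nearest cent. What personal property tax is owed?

Days held (24 Jul – 19 Aug 2008): 27 out of 366
Tax = £389,000 × 3% × 27/366 = £860.9016

£860.90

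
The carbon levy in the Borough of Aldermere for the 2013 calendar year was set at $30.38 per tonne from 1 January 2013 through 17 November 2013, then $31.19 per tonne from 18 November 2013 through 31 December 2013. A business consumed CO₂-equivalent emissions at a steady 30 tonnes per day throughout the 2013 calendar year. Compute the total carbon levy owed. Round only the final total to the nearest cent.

1 January – 17 November 2013: 321 days × 30 tonnes/day = 9,630 tonnes at $30.38/tonne → $292,559.40
18 November – 31 December 2013: 44 days × 30 tonnes/day = 1,320 tonnes at $31.19/tonne → $41,170.80

$333,730.20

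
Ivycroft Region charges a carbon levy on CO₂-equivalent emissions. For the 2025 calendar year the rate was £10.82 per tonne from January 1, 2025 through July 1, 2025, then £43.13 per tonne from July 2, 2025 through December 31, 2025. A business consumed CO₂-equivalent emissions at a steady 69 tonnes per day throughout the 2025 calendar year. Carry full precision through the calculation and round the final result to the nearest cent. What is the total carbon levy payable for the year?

January 1 – July 1, 2025: 182 days × 69 tonnes/day = 12,558 tonnes at £10.82/tonne → £135,877.56
July 2 – December 31, 2025: 183 days × 69 tonnes/day = 12,627 tonnes at £43.13/tonne → £544,602.51

£680,480.07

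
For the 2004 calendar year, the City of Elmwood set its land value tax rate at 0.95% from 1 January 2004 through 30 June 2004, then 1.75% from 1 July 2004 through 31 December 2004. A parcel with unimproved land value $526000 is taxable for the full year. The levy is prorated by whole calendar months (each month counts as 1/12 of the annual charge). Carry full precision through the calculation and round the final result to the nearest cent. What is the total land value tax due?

$7101.00

1 January – 30 June 2004: 6 months at 0.95% → $526000 × 0.95% × 6/12 = $2498.5000
1 July – 31 December 2004: 6 months at 1.75% → $526000 × 1.75% × 6/12 = $4602.5000
Total = $7101.0000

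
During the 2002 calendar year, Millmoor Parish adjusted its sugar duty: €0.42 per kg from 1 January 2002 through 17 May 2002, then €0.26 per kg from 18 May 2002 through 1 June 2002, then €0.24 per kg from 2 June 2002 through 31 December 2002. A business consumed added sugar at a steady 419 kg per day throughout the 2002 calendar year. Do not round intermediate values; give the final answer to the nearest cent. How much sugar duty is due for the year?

€47,162.64

1 January – 17 May 2002: 137 days × 419 kg/day = 57,403 kg at €0.42/kg → €24,109.26
18 May – 1 June 2002: 15 days × 419 kg/day = 6,285 kg at €0.26/kg → €1,634.10
2 June – 31 December 2002: 213 days × 419 kg/day = 89,247 kg at €0.24/kg → €21,419.28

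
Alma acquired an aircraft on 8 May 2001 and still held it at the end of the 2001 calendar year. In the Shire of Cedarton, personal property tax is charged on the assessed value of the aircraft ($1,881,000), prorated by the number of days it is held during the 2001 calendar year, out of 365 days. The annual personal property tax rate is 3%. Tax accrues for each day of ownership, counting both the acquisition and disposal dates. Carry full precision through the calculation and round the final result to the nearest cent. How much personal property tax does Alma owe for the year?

Days held (8 May – 31 Dec 2001): 238 out of 365
Tax = $1,881,000 × 3% × 238/365 = $36,795.4521

$36,795.45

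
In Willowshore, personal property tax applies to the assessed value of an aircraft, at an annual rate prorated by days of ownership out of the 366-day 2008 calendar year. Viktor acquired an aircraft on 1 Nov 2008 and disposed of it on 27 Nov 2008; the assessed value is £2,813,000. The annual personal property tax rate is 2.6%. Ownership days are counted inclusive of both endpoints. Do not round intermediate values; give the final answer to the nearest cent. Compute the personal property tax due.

£5,395.43

Days held (1 Nov – 27 Nov 2008): 27 out of 366
Tax = £2,813,000 × 2.6% × 27/366 = £5,395.4262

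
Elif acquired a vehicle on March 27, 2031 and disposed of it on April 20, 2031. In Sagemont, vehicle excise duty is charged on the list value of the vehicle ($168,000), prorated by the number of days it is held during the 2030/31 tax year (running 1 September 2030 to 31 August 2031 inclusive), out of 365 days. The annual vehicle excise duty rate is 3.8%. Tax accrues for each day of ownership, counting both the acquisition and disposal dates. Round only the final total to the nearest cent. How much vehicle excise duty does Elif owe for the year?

$437.26

Days held (March 27 – April 20, 2031): 25 out of 365
Tax = $168,000 × 3.8% × 25/365 = $437.2603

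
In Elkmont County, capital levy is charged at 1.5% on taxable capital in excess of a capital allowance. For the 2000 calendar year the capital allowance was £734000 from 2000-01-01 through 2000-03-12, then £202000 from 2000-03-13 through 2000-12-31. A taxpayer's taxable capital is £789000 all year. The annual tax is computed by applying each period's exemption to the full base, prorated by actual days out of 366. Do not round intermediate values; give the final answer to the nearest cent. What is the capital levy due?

£7235.16

2000-01-01 to 2000-03-12: 72 days, exemption £734000 → (£789000 − £734000) × 1.5% × 72/366 = £162.2951
2000-03-13 to 2000-12-31: 294 days, exemption £202000 → (£789000 − £202000) × 1.5% × 294/366 = £7072.8689
Total = £7235.1639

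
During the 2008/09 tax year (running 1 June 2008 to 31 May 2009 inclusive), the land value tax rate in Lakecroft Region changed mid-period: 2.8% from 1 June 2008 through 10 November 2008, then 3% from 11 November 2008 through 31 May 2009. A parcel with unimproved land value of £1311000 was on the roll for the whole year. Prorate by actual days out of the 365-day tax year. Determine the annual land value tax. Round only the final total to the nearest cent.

1 June – 10 November 2008: 163 days at 2.8% → £1311000 × 2.8% × 163/365 = £16392.8877
11 November 2008 – 31 May 2009: 202 days at 3% → £1311000 × 3% × 202/365 = £21766.1918
Total = £38159.0795

£38159.08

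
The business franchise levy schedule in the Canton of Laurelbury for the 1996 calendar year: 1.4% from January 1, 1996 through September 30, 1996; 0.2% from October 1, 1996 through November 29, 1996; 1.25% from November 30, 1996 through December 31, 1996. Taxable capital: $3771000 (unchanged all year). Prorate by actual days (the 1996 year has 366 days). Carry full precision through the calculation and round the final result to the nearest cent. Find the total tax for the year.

January 1 – September 30, 1996: 274 days at 1.4% → $3771000 × 1.4% × 274/366 = $39523.3770
October 1 – November 29, 1996: 60 days at 0.2% → $3771000 × 0.2% × 60/366 = $1236.3934
November 30 – December 31, 1996: 32 days at 1.25% → $3771000 × 1.25% × 32/366 = $4121.3115
Total = $44881.0820

$44881.08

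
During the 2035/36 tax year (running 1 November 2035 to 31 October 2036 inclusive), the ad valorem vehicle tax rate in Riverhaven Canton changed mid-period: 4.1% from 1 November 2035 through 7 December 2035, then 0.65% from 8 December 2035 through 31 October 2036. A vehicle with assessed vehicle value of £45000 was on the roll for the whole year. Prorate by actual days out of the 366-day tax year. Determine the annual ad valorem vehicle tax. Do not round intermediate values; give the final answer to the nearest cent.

£449.45

1 November – 7 December 2035: 37 days at 4.1% → £45000 × 4.1% × 37/366 = £186.5164
8 December 2035 – 31 October 2036: 329 days at 0.65% → £45000 × 0.65% × 329/366 = £262.9303
Total = £449.4467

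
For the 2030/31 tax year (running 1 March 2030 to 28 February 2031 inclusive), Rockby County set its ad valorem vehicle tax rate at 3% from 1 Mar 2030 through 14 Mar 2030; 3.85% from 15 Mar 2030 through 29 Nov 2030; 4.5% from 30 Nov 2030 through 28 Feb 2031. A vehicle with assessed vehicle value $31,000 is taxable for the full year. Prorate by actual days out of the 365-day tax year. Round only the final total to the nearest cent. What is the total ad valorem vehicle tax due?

1 Mar – 14 Mar 2030: 14 days at 3% → $31,000 × 3% × 14/365 = $35.6712
15 Mar – 29 Nov 2030: 260 days at 3.85% → $31,000 × 3.85% × 260/365 = $850.1644
30 Nov 2030 – 28 Feb 2031: 91 days at 4.5% → $31,000 × 4.5% × 91/365 = $347.7945
Total = $1,233.6301

$1,233.63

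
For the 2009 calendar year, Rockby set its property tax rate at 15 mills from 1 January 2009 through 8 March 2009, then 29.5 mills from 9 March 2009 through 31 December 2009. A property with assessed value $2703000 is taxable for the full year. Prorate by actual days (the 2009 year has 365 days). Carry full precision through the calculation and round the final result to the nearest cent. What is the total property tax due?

1 January – 8 March 2009: 67 days at 15 mills → $2703000 × 1.5% × 67/365 = $7442.5068
9 March – 31 December 2009: 298 days at 29.5 mills → $2703000 × 2.95% × 298/365 = $65101.5699
Total = $72544.0767

$72544.08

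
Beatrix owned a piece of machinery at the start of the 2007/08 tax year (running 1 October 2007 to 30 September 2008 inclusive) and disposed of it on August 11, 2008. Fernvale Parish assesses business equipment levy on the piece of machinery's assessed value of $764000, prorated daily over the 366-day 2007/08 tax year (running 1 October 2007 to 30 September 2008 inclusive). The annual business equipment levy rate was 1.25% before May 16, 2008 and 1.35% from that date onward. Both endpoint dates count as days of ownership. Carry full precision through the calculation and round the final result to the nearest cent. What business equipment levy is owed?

$8429.05

October 1, 2007 – May 15, 2008: 228 days at 1.25% → $764000 × 1.25% × 228/366 = $5949.1803
May 16 – August 11, 2008: 88 days at 1.35% → $764000 × 1.35% × 88/366 = $2479.8689
Total = $8429.0492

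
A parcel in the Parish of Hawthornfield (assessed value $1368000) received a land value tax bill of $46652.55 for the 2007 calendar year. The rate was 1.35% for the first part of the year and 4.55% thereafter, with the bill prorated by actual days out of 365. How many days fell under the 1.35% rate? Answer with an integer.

Let d = days at the first rate; then 365 − d days at the second rate.
$1368000 × [1.35%·d + 4.55%·(365−d)] / 365 = $46652.55
Solving gives d = 130, so the new rate took effect on May 11, 2007.

130 days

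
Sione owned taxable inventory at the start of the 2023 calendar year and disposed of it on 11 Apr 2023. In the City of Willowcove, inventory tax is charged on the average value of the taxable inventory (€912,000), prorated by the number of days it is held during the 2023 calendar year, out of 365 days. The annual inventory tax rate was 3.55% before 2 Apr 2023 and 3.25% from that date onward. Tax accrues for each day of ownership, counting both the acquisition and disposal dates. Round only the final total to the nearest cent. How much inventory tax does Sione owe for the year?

€8,883.88

1 Jan – 1 Apr 2023: 91 days at 3.55% → €912,000 × 3.55% × 91/365 = €8,071.8247
2 Apr – 11 Apr 2023: 10 days at 3.25% → €912,000 × 3.25% × 10/365 = €812.0548
Total = €8,883.8795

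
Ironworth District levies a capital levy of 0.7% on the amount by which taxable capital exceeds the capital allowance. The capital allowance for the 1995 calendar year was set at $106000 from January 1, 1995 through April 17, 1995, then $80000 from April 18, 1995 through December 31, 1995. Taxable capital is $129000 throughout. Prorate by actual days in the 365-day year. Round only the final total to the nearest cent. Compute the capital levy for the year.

$289.65

January 1 – April 17, 1995: 107 days, exemption $106000 → ($129000 − $106000) × 0.7% × 107/365 = $47.1973
April 18 – December 31, 1995: 258 days, exemption $80000 → ($129000 − $80000) × 0.7% × 258/365 = $242.4493
Total = $289.6466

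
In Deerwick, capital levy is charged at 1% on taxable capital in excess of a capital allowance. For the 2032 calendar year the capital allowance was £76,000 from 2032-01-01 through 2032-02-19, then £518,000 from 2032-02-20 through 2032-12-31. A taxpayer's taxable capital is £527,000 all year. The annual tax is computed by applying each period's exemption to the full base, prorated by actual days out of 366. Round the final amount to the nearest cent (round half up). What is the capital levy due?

£693.83

2032-01-01 to 2032-02-19: 50 days, exemption £76,000 → (£527,000 − £76,000) × 1% × 50/366 = £616.1202
2032-02-20 to 2032-12-31: 316 days, exemption £518,000 → (£527,000 − £518,000) × 1% × 316/366 = £77.7049
Total = £693.8251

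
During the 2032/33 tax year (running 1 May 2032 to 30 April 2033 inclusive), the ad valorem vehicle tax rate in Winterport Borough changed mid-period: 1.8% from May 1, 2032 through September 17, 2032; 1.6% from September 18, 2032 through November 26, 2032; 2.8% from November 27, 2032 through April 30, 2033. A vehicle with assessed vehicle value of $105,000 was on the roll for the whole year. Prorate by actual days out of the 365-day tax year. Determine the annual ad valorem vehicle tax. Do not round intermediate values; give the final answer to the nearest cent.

$2,295.62

May 1 – September 17, 2032: 140 days at 1.8% → $105,000 × 1.8% × 140/365 = $724.9315
September 18 – November 26, 2032: 70 days at 1.6% → $105,000 × 1.6% × 70/365 = $322.1918
November 27, 2032 – April 30, 2033: 155 days at 2.8% → $105,000 × 2.8% × 155/365 = $1,248.4932
Total = $2,295.6164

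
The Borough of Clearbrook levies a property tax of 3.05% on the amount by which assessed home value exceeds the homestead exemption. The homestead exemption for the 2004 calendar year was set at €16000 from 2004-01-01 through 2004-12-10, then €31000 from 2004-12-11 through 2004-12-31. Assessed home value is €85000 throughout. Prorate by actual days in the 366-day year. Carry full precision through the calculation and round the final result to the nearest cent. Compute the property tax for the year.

€2078.25

2004-01-01 to 2004-12-10: 345 days, exemption €16000 → (€85000 − €16000) × 3.05% × 345/366 = €1983.7500
2004-12-11 to 2004-12-31: 21 days, exemption €31000 → (€85000 − €31000) × 3.05% × 21/366 = €94.5000
Total = €2078.2500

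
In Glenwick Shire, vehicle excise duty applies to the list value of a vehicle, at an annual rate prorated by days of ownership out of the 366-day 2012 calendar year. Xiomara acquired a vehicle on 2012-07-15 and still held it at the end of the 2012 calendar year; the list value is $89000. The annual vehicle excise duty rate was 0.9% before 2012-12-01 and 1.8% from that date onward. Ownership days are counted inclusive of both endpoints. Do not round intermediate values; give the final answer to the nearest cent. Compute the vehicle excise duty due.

$439.89

2012-07-15 to 2012-11-30: 139 days at 0.9% → $89000 × 0.9% × 139/366 = $304.2049
2012-12-01 to 2012-12-31: 31 days at 1.8% → $89000 × 1.8% × 31/366 = $135.6885
Total = $439.8934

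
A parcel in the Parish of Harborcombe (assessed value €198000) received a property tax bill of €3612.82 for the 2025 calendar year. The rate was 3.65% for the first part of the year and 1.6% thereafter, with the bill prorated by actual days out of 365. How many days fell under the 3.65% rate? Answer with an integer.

Let d = days at the first rate; then 365 − d days at the second rate.
€198000 × [3.65%·d + 1.6%·(365−d)] / 365 = €3612.82
Solving gives d = 40, so the new rate took effect on February 10, 2025.

40 days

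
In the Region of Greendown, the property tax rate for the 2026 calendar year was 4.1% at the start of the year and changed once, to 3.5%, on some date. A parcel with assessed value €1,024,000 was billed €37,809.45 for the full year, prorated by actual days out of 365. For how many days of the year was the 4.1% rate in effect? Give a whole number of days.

Let d = days at the first rate; then 365 − d days at the second rate.
€1,024,000 × [4.1%·d + 3.5%·(365−d)] / 365 = €37,809.45
Solving gives d = 117, so the new rate took effect on 28 April 2026.

117 days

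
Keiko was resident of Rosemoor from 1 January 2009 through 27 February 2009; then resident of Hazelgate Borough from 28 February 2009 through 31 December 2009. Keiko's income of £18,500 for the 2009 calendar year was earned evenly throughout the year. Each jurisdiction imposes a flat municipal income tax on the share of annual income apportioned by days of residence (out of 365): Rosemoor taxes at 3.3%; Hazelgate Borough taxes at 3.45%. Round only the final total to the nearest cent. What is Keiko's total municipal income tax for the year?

£633.84

Rosemoor, 1 January – 27 February 2009: 58 days → £18,500 × 3.3% × 58/365 = £97.0110
Hazelgate Borough, 28 February – 31 December 2009: 307 days → £18,500 × 3.45% × 307/365 = £536.8295
Total = £633.8404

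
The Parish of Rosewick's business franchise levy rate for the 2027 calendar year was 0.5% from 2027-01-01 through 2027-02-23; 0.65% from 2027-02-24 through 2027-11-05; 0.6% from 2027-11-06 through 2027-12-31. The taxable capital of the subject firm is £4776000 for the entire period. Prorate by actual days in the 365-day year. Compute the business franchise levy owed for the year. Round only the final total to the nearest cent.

£29617.74

2027-01-01 to 2027-02-23: 54 days at 0.5% → £4776000 × 0.5% × 54/365 = £3532.9315
2027-02-24 to 2027-11-05: 255 days at 0.65% → £4776000 × 0.65% × 255/365 = £21688.2740
2027-11-06 to 2027-12-31: 56 days at 0.6% → £4776000 × 0.6% × 56/365 = £4396.5370
Total = £29617.7425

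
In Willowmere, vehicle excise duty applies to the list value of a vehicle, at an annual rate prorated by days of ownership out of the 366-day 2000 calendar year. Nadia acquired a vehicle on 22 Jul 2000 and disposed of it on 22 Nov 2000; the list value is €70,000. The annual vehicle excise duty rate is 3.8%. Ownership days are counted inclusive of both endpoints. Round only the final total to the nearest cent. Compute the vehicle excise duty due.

€901.20

Days held (22 Jul – 22 Nov 2000): 124 out of 366
Tax = €70,000 × 3.8% × 124/366 = €901.2022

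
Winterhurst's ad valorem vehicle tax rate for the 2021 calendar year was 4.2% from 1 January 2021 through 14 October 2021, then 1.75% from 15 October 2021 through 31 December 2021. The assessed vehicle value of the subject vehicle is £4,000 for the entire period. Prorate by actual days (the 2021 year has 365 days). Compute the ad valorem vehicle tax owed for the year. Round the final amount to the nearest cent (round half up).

£147.06

1 January – 14 October 2021: 287 days at 4.2% → £4,000 × 4.2% × 287/365 = £132.0986
15 October – 31 December 2021: 78 days at 1.75% → £4,000 × 1.75% × 78/365 = £14.9589
Total = £147.0575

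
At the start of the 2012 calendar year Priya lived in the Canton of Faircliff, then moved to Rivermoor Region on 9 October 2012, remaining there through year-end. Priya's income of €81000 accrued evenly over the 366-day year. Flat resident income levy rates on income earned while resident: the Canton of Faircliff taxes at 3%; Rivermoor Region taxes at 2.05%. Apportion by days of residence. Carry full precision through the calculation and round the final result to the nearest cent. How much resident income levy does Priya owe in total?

€2253.39

The Canton of Faircliff, 1 January – 8 October 2012: 282 days → €81000 × 3% × 282/366 = €1872.2951
Rivermoor Region, 9 October – 31 December 2012: 84 days → €81000 × 2.05% × 84/366 = €381.0984
Total = €2253.3934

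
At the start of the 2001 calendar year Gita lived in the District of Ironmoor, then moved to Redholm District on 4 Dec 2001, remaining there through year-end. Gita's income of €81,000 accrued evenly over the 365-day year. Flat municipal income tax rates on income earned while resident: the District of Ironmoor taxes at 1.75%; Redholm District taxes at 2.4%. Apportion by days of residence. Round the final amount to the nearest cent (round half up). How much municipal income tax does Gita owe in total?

The District of Ironmoor, 1 Jan – 3 Dec 2001: 337 days → €81,000 × 1.75% × 337/365 = €1,308.7603
Redholm District, 4 Dec – 31 Dec 2001: 28 days → €81,000 × 2.4% × 28/365 = €149.1288
Total = €1,457.8890

€1,457.89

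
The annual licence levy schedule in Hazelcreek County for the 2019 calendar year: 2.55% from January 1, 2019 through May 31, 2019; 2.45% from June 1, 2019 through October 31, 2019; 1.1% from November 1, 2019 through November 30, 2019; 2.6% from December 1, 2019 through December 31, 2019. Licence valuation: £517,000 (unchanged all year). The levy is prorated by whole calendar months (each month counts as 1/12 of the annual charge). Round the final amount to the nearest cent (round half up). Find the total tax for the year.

£12,364.92

January 1 – May 31, 2019: 5 months at 2.55% → £517,000 × 2.55% × 5/12 = £5,493.1250
June 1 – October 31, 2019: 5 months at 2.45% → £517,000 × 2.45% × 5/12 = £5,277.7083
November 1 – November 30, 2019: 1 month at 1.1% → £517,000 × 1.1% × 1/12 = £473.9167
December 1 – December 31, 2019: 1 month at 2.6% → £517,000 × 2.6% × 1/12 = £1,120.1667
Total = £12,364.9167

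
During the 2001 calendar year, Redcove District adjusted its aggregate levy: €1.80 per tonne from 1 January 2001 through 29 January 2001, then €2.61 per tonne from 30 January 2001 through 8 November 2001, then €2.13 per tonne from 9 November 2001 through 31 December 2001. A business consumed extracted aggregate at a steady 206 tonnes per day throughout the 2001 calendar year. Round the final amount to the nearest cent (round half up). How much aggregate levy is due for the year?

€186,166.32

1 January – 29 January 2001: 29 days × 206 tonnes/day = 5,974 tonnes at €1.80/tonne → €10,753.20
30 January – 8 November 2001: 283 days × 206 tonnes/day = 58,298 tonnes at €2.61/tonne → €152,157.78
9 November – 31 December 2001: 53 days × 206 tonnes/day = 10,918 tonnes at €2.13/tonne → €23,255.34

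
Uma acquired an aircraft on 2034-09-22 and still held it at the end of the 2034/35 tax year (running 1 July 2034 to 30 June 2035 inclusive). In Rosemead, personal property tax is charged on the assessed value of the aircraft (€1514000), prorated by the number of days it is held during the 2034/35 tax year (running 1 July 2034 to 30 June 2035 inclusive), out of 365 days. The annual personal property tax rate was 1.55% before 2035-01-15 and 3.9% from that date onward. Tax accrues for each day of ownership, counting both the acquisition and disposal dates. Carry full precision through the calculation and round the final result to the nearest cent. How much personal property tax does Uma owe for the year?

€34409.28

2034-09-22 to 2035-01-14: 115 days at 1.55% → €1514000 × 1.55% × 115/365 = €7393.7123
2035-01-15 to 2035-06-30: 167 days at 3.9% → €1514000 × 3.9% × 167/365 = €27015.5671
Total = €34409.2795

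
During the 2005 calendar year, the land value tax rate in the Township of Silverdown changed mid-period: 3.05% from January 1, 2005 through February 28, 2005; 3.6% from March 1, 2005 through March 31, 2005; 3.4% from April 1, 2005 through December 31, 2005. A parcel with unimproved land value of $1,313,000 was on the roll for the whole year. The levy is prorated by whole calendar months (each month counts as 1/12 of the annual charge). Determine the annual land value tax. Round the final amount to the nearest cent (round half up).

January 1 – February 28, 2005: 2 months at 3.05% → $1,313,000 × 3.05% × 2/12 = $6,674.4167
March 1 – March 31, 2005: 1 month at 3.6% → $1,313,000 × 3.6% × 1/12 = $3,939.0000
April 1 – December 31, 2005: 9 months at 3.4% → $1,313,000 × 3.4% × 9/12 = $33,481.5000
Total = $44,094.9167

$44,094.92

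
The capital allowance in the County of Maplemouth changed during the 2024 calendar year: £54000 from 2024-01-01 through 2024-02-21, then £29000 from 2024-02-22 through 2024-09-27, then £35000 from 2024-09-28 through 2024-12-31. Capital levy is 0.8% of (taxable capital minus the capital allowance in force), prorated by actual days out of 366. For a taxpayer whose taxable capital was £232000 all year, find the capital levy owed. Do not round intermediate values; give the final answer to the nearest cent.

£1583.13

2024-01-01 to 2024-02-21: 52 days, exemption £54000 → (£232000 − £54000) × 0.8% × 52/366 = £202.3169
2024-02-22 to 2024-09-27: 219 days, exemption £29000 → (£232000 − £29000) × 0.8% × 219/366 = £971.7377
2024-09-28 to 2024-12-31: 95 days, exemption £35000 → (£232000 − £35000) × 0.8% × 95/366 = £409.0710
Total = £1583.1257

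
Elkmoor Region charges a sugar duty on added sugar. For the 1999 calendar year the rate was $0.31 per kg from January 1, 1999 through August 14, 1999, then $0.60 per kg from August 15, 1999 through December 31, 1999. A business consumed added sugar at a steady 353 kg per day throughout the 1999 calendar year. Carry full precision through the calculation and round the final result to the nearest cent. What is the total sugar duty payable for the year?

January 1 – August 14, 1999: 226 days × 353 kg/day = 79,778 kg at $0.31/kg → $24731.18
August 15 – December 31, 1999: 139 days × 353 kg/day = 49,067 kg at $0.60/kg → $29440.20

$54171.38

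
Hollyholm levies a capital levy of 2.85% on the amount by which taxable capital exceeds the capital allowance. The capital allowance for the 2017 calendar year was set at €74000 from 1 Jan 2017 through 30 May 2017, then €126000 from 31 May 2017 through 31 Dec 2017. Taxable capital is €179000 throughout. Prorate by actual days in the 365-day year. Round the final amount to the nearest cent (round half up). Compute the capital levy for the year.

€2119.54

1 Jan – 30 May 2017: 150 days, exemption €74000 → (€179000 − €74000) × 2.85% × 150/365 = €1229.7945
31 May – 31 Dec 2017: 215 days, exemption €126000 → (€179000 − €126000) × 2.85% × 215/365 = €889.7466
Total = €2119.5411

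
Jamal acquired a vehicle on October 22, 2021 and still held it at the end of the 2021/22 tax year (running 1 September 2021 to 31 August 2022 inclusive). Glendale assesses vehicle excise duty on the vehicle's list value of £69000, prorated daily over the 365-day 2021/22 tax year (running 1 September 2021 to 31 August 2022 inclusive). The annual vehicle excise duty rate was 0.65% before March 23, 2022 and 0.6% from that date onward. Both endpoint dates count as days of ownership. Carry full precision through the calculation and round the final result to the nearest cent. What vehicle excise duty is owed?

£370.52

October 22, 2021 – March 22, 2022: 152 days at 0.65% → £69000 × 0.65% × 152/365 = £186.7726
March 23 – August 31, 2022: 162 days at 0.6% → £69000 × 0.6% × 162/365 = £183.7479
Total = £370.5205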